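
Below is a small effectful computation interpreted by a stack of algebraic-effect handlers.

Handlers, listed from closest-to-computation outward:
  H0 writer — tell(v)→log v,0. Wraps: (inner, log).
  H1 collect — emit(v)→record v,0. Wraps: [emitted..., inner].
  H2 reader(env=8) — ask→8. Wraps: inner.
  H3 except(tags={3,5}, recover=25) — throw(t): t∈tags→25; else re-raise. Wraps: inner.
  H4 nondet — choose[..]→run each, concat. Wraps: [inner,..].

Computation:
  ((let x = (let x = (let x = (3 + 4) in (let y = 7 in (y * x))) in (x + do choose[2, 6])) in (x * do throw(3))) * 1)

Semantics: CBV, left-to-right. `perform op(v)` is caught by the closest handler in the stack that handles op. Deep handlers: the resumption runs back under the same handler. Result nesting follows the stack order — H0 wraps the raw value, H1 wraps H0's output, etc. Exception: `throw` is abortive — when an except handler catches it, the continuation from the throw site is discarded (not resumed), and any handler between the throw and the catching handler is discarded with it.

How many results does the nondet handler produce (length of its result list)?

Step-by-step:
choose[2, 6] @ H4
  branch[0] choose=2:
    throw(3) @ H3 caught ⇒ 25
    H4 returns [25]
  branch[1] choose=6:
    throw(3) @ H3 caught ⇒ 25
    H4 returns [25]
= [25, 25]

Answer: 2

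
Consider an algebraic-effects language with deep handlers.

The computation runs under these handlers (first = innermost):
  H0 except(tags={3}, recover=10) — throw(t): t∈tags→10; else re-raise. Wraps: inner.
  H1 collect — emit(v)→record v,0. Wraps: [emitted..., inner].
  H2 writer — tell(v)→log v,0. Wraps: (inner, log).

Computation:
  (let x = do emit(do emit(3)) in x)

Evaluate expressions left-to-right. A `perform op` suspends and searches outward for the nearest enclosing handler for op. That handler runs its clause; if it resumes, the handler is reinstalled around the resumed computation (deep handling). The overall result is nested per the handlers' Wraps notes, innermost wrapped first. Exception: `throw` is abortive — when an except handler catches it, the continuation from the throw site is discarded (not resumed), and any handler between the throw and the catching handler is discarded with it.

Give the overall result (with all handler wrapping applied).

Working:
emit(3) @ H1 ⇒ out+=3
emit(0) @ H1 ⇒ out+=0
H0 returns 0
H1 returns [3, 0, 0]
H2 returns ([3, 0, 0], ())
= ([3, 0, 0], ())

Answer: ([3, 0, 0], ())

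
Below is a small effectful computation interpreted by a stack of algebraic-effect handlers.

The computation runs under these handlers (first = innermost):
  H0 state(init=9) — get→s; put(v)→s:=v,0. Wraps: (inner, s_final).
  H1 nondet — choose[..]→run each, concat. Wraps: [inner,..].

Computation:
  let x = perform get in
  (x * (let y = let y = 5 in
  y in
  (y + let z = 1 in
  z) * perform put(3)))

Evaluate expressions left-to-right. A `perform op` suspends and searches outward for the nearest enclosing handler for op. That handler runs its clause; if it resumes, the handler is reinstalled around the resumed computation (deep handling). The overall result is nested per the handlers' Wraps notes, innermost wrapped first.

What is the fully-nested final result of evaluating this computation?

Step-by-step:
get @ H0 ⇒ 9
put(3) @ H0 ⇒ s:=3
H0 returns (0, 3)
H1 returns [(0, 3)]
= [(0, 3)]

Answer: [(0, 3)]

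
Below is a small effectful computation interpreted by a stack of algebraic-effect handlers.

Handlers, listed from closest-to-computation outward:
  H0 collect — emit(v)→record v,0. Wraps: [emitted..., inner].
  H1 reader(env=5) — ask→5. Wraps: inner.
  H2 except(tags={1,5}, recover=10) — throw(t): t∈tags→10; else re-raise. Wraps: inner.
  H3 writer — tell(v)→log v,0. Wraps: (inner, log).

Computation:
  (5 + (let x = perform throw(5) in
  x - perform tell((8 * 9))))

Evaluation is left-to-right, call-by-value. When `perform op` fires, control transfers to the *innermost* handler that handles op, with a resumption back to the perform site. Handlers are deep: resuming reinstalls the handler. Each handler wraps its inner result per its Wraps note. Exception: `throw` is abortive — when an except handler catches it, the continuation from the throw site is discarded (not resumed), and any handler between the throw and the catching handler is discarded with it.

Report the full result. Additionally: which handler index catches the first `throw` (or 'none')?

Answer: (10, ()) ; first throw caught by: H2

Step-by-step:
throw(5) @ H2 caught ⇒ 10
H3 returns (10, ())
= (10, ())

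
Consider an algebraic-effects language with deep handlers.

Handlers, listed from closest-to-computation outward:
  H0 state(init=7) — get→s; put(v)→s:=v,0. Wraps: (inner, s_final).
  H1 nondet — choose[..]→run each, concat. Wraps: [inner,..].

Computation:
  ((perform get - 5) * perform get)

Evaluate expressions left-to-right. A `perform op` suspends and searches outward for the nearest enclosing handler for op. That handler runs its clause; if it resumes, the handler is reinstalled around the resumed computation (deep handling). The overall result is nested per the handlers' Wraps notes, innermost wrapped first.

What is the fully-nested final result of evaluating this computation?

Evaluation trace:
get @ H0 ⇒ 7
get @ H0 ⇒ 7
H0 returns (14, 7)
H1 returns [(14, 7)]
= [(14, 7)]

Answer: [(14, 7)]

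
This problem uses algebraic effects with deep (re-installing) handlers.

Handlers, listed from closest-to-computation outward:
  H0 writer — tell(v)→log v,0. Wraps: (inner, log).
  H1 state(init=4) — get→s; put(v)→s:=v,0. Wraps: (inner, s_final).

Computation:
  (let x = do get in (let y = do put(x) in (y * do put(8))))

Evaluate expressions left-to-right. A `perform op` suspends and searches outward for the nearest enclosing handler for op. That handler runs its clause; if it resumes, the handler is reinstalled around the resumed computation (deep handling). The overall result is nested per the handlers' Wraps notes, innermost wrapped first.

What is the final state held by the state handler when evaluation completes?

Answer: 8

Step-by-step:
get @ H1 ⇒ 4
put(4) @ H1 ⇒ s:=4
put(8) @ H1 ⇒ s:=8
H0 returns (0, ())
H1 returns ((0, ()), 8)
= ((0, ()), 8)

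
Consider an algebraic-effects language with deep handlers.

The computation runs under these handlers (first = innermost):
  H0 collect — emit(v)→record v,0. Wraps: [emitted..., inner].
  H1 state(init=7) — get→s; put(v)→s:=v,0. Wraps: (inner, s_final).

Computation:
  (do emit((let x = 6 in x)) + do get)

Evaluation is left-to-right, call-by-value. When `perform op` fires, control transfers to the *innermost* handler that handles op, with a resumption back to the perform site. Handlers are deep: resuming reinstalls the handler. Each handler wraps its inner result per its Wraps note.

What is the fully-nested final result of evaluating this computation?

Answer: ([6, 7], 7)

Step-by-step:
emit(6) @ H0 ⇒ out+=6
get @ H1 ⇒ 7
H0 returns [6, 7]
H1 returns ([6, 7], 7)
= ([6, 7], 7)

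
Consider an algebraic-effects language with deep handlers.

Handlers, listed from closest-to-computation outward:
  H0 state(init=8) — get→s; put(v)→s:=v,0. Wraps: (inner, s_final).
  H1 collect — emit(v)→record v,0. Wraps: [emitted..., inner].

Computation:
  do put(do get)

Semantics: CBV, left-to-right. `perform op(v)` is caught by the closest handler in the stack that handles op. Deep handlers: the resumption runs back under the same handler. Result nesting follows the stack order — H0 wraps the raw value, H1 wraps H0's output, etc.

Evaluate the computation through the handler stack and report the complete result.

Working:
get @ H0 ⇒ 8
put(8) @ H0 ⇒ s:=8
H0 returns (0, 8)
H1 returns [(0, 8)]
= [(0, 8)]

Answer: [(0, 8)]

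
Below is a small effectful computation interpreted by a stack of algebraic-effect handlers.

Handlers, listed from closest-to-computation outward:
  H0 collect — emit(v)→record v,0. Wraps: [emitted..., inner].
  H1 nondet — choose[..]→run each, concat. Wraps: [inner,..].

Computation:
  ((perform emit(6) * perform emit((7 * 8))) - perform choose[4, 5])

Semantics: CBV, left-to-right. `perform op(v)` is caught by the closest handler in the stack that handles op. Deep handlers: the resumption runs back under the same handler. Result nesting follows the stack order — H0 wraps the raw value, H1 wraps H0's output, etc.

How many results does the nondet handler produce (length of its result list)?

Working:
emit(6) @ H0 ⇒ out+=6
emit(56) @ H0 ⇒ out+=56
choose[4, 5] @ H1
  branch[0] choose=4:
    H0 returns [6, 56, -4]
    H1 returns [[6, 56, -4]]
  branch[1] choose=5:
    H0 returns [6, 56, -5]
    H1 returns [[6, 56, -5]]
= [[6, 56, -4], [6, 56, -5]]

Answer: 2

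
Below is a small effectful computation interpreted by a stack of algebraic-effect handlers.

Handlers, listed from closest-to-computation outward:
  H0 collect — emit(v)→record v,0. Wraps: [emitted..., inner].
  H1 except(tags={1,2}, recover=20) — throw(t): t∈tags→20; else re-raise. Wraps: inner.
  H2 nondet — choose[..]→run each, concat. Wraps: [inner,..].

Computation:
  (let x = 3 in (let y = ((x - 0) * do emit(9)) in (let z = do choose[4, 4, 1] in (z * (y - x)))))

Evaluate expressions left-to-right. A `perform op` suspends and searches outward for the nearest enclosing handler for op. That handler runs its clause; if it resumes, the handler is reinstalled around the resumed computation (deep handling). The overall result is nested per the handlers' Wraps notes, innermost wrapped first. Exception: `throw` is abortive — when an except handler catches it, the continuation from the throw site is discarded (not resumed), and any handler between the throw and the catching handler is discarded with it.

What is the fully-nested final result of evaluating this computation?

Answer: [[9, -12], [9, -12], [9, -3]]

Working:
emit(9) @ H0 ⇒ out+=9
choose[4, 4, 1] @ H2
  branch[0] choose=4:
    H0 returns [9, -12]
    H1 returns [9, -12]
    H2 returns [[9, -12]]
  branch[1] choose=4:
    H0 returns [9, -12]
    H1 returns [9, -12]
    H2 returns [[9, -12]]
  branch[2] choose=1:
    H0 returns [9, -3]
    H1 returns [9, -3]
    H2 returns [[9, -3]]
= [[9, -12], [9, -12], [9, -3]]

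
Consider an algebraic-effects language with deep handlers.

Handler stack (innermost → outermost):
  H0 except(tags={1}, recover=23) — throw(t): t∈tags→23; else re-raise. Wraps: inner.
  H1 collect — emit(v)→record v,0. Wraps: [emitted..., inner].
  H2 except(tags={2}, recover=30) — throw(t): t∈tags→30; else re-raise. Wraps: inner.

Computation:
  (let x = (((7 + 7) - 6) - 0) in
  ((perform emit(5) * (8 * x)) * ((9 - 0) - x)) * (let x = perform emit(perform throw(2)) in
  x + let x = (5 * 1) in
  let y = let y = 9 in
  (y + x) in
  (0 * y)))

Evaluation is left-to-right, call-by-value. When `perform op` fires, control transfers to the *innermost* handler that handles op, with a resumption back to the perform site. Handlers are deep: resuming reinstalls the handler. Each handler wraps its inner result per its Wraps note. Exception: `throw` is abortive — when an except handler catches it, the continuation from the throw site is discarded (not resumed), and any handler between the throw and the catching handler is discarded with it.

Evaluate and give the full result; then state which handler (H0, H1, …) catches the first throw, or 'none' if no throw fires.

Step-by-step:
emit(5) @ H1 ⇒ out+=5
throw(2) @ H0 re-raised
throw(2) @ H2 caught ⇒ 30
= 30

Answer: 30 ; first throw caught by: H2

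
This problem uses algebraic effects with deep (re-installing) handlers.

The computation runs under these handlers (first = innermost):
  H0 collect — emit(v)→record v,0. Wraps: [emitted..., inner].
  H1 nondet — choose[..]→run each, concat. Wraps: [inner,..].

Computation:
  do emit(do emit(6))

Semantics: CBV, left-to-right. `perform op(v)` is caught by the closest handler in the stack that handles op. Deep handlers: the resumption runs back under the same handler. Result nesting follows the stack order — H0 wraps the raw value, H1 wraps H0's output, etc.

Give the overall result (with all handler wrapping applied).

Evaluation trace:
emit(6) @ H0 ⇒ out+=6
emit(0) @ H0 ⇒ out+=0
H0 returns [6, 0, 0]
H1 returns [[6, 0, 0]]
= [[6, 0, 0]]

Answer: [[6, 0, 0]]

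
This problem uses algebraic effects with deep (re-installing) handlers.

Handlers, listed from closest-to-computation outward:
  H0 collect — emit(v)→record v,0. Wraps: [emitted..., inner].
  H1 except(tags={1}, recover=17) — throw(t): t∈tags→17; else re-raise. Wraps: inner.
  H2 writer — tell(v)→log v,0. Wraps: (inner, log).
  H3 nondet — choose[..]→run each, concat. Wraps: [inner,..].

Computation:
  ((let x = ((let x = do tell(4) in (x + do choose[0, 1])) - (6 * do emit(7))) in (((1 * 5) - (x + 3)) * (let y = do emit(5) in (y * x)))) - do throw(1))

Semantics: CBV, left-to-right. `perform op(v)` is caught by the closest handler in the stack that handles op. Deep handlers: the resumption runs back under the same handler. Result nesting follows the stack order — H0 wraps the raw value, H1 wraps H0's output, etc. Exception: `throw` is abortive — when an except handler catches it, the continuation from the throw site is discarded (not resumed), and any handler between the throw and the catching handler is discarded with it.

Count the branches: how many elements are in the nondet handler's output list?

Working:
tell(4) @ H2 ⇒ log+=4
choose[0, 1] @ H3
  branch[0] choose=0:
    emit(7) @ H0 ⇒ out+=7
    emit(5) @ H0 ⇒ out+=5
    throw(1) @ H1 caught ⇒ 17
    H2 returns (17, (4))
    H3 returns [(17, (4))]
  branch[1] choose=1:
    emit(7) @ H0 ⇒ out+=7
    emit(5) @ H0 ⇒ out+=5
    throw(1) @ H1 caught ⇒ 17
    H2 returns (17, (4))
    H3 returns [(17, (4))]
= [(17, (4)), (17, (4))]

Answer: 2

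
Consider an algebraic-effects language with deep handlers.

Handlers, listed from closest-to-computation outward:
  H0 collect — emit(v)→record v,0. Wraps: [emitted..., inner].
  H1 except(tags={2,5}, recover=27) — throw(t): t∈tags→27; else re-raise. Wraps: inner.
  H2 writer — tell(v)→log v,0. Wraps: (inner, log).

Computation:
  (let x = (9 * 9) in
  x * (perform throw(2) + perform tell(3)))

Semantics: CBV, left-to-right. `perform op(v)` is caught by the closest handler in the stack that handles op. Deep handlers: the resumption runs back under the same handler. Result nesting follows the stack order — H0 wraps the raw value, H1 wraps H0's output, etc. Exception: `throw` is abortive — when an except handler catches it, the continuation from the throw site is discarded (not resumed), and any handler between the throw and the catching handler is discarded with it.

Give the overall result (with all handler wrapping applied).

Working:
throw(2) @ H1 caught ⇒ 27
H2 returns (27, ())
= (27, ())

Answer: (27, ())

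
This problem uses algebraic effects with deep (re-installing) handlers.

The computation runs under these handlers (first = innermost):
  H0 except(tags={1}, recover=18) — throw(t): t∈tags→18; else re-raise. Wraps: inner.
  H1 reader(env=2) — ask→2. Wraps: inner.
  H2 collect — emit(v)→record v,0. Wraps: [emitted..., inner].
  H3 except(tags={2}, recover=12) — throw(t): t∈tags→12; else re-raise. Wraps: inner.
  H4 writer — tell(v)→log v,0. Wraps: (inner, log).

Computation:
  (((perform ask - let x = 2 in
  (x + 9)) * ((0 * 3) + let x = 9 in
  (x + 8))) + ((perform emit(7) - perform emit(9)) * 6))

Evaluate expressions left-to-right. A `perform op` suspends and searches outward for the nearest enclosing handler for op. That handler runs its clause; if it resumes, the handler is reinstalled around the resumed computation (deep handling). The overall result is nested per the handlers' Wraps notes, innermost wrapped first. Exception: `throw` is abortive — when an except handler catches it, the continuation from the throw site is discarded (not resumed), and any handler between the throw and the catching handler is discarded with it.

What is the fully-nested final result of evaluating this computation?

Answer: ([7, 9, -153], ())

Working:
ask @ H1 ⇒ 2
emit(7) @ H2 ⇒ out+=7
emit(9) @ H2 ⇒ out+=9
H0 returns -153
H1 returns -153
H2 returns [7, 9, -153]
H3 returns [7, 9, -153]
H4 returns ([7, 9, -153], ())
= ([7, 9, -153], ())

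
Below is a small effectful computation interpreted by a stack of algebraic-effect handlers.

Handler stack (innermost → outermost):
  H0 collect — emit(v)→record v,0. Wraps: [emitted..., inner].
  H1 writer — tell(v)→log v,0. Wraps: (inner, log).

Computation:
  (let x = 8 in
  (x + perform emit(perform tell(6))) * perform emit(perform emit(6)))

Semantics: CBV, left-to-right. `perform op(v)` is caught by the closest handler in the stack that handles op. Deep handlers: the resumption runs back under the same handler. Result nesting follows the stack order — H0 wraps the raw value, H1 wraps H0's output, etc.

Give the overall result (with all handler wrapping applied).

Answer: ([0, 6, 0, 0], (6))

Step-by-step:
tell(6) @ H1 ⇒ log+=6
emit(0) @ H0 ⇒ out+=0
emit(6) @ H0 ⇒ out+=6
emit(0) @ H0 ⇒ out+=0
H0 returns [0, 6, 0, 0]
H1 returns ([0, 6, 0, 0], (6))
= ([0, 6, 0, 0], (6))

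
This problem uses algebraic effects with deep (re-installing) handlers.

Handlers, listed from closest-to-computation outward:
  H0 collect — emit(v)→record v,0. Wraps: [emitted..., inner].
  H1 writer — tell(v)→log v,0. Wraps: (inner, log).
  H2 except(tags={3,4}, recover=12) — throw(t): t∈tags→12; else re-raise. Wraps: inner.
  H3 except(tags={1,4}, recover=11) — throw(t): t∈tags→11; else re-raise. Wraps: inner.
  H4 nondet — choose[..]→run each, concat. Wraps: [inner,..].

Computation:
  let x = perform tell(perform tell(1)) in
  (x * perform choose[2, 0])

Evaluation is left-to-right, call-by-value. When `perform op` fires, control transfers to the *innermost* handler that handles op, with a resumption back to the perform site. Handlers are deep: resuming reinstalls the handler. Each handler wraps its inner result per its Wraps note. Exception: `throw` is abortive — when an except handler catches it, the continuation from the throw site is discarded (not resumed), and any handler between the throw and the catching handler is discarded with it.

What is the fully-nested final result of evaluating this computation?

Answer: [([0], (1, 0)), ([0], (1, 0))]

Working:
tell(1) @ H1 ⇒ log+=1
tell(0) @ H1 ⇒ log+=0
choose[2, 0] @ H4
  branch[0] choose=2:
    H0 returns [0]
    H1 returns ([0], (1, 0))
    H2 returns ([0], (1, 0))
    H3 returns ([0], (1, 0))
    H4 returns [([0], (1, 0))]
  branch[1] choose=0:
    H0 returns [0]
    H1 returns ([0], (1, 0))
    H2 returns ([0], (1, 0))
    H3 returns ([0], (1, 0))
    H4 returns [([0], (1, 0))]
= [([0], (1, 0)), ([0], (1, 0))]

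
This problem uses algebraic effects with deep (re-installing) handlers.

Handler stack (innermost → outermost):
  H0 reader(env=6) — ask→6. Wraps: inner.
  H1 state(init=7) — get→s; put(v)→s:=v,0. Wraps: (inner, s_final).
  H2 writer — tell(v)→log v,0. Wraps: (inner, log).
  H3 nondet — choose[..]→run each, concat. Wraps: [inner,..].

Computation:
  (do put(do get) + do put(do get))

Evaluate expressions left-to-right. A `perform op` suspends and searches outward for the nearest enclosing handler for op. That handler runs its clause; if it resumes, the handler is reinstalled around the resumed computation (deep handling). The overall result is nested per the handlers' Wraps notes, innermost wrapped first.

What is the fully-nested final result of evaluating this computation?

Step-by-step:
get @ H1 ⇒ 7
put(7) @ H1 ⇒ s:=7
get @ H1 ⇒ 7
put(7) @ H1 ⇒ s:=7
H0 returns 0
H1 returns (0, 7)
H2 returns ((0, 7), ())
H3 returns [((0, 7), ())]
= [((0, 7), ())]

Answer: [((0, 7), ())]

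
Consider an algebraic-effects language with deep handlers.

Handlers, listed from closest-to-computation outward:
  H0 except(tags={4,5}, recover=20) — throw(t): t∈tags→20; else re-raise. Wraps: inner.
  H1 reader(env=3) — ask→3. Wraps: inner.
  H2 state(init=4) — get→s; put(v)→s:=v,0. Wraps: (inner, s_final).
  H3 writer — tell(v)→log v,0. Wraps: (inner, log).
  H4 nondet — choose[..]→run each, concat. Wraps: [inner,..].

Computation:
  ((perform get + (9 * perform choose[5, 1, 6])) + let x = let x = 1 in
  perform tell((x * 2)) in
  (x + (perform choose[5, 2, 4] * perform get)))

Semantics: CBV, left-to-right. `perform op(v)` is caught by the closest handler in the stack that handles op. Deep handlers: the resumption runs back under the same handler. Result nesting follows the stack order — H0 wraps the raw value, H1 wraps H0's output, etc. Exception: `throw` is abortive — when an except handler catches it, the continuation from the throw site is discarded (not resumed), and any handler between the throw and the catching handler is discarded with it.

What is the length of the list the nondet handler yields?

Working:
get @ H2 ⇒ 4
choose[5, 1, 6] @ H4
  branch[0] choose=5:
    tell(2) @ H3 ⇒ log+=2
    choose[5, 2, 4] @ H4
      branch[0] choose=5:
        get @ H2 ⇒ 4
        H0 returns 69
        H1 returns 69
        H2 returns (69, 4)
        H3 returns ((69, 4), (2))
        H4 returns [((69, 4), (2))]
      branch[1] choose=2:
        get @ H2 ⇒ 4
        H0 returns 57
        H1 returns 57
        H2 returns (57, 4)
        H3 returns ((57, 4), (2))
        H4 returns [((57, 4), (2))]
      branch[2] choose=4:
        get @ H2 ⇒ 4
        H0 returns 65
        H1 returns 65
        H2 returns (65, 4)
        H3 returns ((65, 4), (2))
        H4 returns [((65, 4), (2))]
  branch[1] choose=1:
    tell(2) @ H3 ⇒ log+=2
    choose[5, 2, 4] @ H4
      branch[0] choose=5:
        get @ H2 ⇒ 4
        H0 returns 33
        H1 returns 33
        H2 returns (33, 4)
        H3 returns ((33, 4), (2))
        H4 returns [((33, 4), (2))]
      branch[1] choose=2:
        get @ H2 ⇒ 4
        H0 returns 21
        H1 returns 21
        H2 returns (21, 4)
        H3 returns ((21, 4), (2))
        H4 returns [((21, 4), (2))]
      branch[2] choose=4:
        get @ H2 ⇒ 4
        H0 returns 29
        H1 returns 29
        H2 returns (29, 4)
        H3 returns ((29, 4), (2))
        H4 returns [((29, 4), (2))]
  branch[2] choose=6:
    tell(2) @ H3 ⇒ log+=2
    choose[5, 2, 4] @ H4
      branch[0] choose=5:
        get @ H2 ⇒ 4
        H0 returns 78
        H1 returns 78
        H2 returns (78, 4)
        H3 returns ((78, 4), (2))
        H4 returns [((78, 4), (2))]
      branch[1] choose=2:
        get @ H2 ⇒ 4
        H0 returns 66
        H1 returns 66
        H2 returns (66, 4)
        H3 returns ((66, 4), (2))
        H4 returns [((66, 4), (2))]
      branch[2] choose=4:
        get @ H2 ⇒ 4
        H0 returns 74
        H1 returns 74
        H2 returns (74, 4)
        H3 returns ((74, 4), (2))
        H4 returns [((74, 4), (2))]
= [((69, 4), (2)), ((57, 4), (2)), ((65, 4), (2)), ((33, 4), (2)), ((21, 4), (2)), ((29, 4), (2)), ((78, 4), (2)), ((66, 4), (2)), ((74, 4), (2))]

Answer: 9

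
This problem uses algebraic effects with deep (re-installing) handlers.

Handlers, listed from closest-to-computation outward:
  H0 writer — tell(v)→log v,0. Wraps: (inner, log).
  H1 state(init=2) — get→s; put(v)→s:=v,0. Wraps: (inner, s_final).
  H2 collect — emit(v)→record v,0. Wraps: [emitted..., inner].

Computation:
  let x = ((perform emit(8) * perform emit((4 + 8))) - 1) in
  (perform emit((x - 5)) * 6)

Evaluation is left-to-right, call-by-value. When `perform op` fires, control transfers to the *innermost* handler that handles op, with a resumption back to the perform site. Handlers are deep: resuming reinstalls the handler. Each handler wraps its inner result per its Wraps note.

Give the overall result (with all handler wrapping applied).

Answer: [8, 12, -6, ((0, ()), 2)]

Evaluation trace:
emit(8) @ H2 ⇒ out+=8
emit(12) @ H2 ⇒ out+=12
emit(-6) @ H2 ⇒ out+=-6
H0 returns (0, ())
H1 returns ((0, ()), 2)
H2 returns [8, 12, -6, ((0, ()), 2)]
= [8, 12, -6, ((0, ()), 2)]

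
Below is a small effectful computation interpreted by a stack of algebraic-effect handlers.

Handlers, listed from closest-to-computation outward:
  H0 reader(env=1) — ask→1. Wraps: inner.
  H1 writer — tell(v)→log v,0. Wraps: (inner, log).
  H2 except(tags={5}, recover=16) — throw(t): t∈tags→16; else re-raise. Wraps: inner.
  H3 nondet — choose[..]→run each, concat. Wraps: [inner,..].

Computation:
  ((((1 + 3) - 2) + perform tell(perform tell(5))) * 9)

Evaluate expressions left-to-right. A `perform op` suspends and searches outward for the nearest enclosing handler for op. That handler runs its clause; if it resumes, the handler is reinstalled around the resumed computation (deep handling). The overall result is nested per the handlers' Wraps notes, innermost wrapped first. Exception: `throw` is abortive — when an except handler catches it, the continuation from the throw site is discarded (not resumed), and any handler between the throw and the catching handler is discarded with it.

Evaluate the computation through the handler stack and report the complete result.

Answer: [(18, (5, 0))]

Step-by-step:
tell(5) @ H1 ⇒ log+=5
tell(0) @ H1 ⇒ log+=0
H0 returns 18
H1 returns (18, (5, 0))
H2 returns (18, (5, 0))
H3 returns [(18, (5, 0))]
= [(18, (5, 0))]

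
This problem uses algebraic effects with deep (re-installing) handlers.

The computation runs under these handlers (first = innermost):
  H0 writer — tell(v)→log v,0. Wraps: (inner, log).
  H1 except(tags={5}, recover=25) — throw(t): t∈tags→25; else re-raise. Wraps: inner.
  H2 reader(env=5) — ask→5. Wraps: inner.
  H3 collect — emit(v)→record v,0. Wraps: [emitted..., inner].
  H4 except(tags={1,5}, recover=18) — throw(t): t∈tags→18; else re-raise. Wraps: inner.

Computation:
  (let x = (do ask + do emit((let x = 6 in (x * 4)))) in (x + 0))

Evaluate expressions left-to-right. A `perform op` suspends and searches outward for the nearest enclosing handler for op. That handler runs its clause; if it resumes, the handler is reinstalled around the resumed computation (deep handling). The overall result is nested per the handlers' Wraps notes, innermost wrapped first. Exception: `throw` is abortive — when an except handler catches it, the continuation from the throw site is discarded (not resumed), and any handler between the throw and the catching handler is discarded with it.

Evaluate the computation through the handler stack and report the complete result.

Answer: [24, (5, ())]

Step-by-step:
ask @ H2 ⇒ 5
emit(24) @ H3 ⇒ out+=24
H0 returns (5, ())
H1 returns (5, ())
H2 returns (5, ())
H3 returns [24, (5, ())]
H4 returns [24, (5, ())]
= [24, (5, ())]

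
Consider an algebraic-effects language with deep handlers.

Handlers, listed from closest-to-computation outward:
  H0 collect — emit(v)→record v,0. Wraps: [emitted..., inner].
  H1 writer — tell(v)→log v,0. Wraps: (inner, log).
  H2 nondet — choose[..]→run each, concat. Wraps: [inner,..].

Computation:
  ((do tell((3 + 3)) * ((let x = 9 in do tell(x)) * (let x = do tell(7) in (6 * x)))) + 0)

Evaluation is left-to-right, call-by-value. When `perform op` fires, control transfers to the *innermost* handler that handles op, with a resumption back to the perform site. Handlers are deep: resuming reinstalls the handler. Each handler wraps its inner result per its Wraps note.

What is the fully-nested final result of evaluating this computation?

Answer: [([0], (6, 9, 7))]

Step-by-step:
tell(6) @ H1 ⇒ log+=6
tell(9) @ H1 ⇒ log+=9
tell(7) @ H1 ⇒ log+=7
H0 returns [0]
H1 returns ([0], (6, 9, 7))
H2 returns [([0], (6, 9, 7))]
= [([0], (6, 9, 7))]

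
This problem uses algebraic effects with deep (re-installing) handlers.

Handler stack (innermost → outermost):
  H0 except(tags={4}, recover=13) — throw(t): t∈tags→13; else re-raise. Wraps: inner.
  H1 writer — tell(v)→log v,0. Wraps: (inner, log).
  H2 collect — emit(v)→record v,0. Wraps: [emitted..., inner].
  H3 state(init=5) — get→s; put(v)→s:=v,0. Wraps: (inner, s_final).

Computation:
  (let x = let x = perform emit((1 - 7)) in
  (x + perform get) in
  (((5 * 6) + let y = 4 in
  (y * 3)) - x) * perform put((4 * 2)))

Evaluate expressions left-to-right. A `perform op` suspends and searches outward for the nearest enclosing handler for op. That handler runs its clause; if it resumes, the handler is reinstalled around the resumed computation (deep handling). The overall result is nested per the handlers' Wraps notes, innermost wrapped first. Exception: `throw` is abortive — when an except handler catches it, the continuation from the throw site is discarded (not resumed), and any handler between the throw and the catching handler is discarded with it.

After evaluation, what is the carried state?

Answer: 8

Evaluation trace:
emit(-6) @ H2 ⇒ out+=-6
get @ H3 ⇒ 5
put(8) @ H3 ⇒ s:=8
H0 returns 0
H1 returns (0, ())
H2 returns [-6, (0, ())]
H3 returns ([-6, (0, ())], 8)
= ([-6, (0, ())], 8)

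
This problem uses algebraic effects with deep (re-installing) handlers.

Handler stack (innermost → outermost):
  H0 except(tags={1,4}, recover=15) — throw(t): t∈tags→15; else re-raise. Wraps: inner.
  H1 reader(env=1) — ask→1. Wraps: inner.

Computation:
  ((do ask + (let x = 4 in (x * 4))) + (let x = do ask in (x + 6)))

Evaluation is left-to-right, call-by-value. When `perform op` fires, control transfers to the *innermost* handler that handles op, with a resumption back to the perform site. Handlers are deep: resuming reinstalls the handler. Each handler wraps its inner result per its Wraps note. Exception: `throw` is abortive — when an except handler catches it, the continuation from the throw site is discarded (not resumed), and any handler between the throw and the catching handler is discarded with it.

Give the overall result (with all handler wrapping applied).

Answer: 24

Evaluation trace:
ask @ H1 ⇒ 1
ask @ H1 ⇒ 1
H0 returns 24
H1 returns 24
= 24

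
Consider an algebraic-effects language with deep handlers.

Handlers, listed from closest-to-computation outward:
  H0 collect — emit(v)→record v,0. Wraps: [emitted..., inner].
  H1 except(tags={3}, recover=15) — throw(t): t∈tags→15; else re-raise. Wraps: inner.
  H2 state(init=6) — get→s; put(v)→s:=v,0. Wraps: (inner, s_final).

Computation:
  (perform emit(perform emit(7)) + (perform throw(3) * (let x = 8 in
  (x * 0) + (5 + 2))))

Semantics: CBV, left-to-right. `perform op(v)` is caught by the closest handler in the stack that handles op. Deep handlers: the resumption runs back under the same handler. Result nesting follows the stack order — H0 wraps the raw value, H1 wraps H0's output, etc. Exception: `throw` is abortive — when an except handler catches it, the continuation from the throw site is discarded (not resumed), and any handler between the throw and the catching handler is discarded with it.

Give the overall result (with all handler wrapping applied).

Evaluation trace:
emit(7) @ H0 ⇒ out+=7
emit(0) @ H0 ⇒ out+=0
throw(3) @ H1 caught ⇒ 15
H2 returns (15, 6)
= (15, 6)

Answer: (15, 6)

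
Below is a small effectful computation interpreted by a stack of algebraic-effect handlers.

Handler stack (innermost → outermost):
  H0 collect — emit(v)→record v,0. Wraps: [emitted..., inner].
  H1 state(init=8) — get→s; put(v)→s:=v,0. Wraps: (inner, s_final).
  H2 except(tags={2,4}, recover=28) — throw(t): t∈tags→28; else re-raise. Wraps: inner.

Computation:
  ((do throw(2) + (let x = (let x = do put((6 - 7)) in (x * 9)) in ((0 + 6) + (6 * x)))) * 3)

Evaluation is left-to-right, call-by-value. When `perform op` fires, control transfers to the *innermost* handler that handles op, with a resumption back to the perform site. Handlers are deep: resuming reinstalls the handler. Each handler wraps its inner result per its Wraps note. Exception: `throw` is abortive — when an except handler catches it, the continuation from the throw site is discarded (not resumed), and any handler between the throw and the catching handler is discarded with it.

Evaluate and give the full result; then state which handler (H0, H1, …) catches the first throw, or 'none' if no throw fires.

Answer: 28 ; first throw caught by: H2

Step-by-step:
throw(2) @ H2 caught ⇒ 28
= 28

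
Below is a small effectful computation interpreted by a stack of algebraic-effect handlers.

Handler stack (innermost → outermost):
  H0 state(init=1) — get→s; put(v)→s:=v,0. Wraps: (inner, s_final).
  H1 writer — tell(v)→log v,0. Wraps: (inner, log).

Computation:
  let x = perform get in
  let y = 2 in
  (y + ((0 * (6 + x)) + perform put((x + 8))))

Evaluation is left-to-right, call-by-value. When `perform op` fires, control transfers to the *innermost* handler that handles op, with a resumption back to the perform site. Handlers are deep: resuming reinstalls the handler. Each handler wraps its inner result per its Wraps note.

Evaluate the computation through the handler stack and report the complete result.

Answer: ((2, 9), ())

Evaluation trace:
get @ H0 ⇒ 1
put(9) @ H0 ⇒ s:=9
H0 returns (2, 9)
H1 returns ((2, 9), ())
= ((2, 9), ())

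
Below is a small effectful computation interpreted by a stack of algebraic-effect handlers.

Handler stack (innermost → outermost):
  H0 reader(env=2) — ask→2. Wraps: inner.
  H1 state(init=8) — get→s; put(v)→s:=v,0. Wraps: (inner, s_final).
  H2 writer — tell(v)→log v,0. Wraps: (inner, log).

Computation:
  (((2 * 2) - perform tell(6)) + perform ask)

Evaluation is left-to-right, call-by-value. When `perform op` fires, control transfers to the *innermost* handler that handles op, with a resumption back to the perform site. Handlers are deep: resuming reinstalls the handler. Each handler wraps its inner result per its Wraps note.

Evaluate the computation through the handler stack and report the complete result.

Evaluation trace:
tell(6) @ H2 ⇒ log+=6
ask @ H0 ⇒ 2
H0 returns 6
H1 returns (6, 8)
H2 returns ((6, 8), (6))
= ((6, 8), (6))

Answer: ((6, 8), (6))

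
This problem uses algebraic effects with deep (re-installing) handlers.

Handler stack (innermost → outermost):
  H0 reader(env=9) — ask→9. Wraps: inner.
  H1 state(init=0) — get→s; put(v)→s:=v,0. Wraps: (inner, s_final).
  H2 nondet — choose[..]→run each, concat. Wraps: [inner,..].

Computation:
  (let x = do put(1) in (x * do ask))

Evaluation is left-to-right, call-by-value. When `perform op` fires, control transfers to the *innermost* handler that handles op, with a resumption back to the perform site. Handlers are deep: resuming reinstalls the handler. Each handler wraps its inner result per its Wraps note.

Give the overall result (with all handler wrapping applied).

Answer: [(0, 1)]

Evaluation trace:
put(1) @ H1 ⇒ s:=1
ask @ H0 ⇒ 9
H0 returns 0
H1 returns (0, 1)
H2 returns [(0, 1)]
= [(0, 1)]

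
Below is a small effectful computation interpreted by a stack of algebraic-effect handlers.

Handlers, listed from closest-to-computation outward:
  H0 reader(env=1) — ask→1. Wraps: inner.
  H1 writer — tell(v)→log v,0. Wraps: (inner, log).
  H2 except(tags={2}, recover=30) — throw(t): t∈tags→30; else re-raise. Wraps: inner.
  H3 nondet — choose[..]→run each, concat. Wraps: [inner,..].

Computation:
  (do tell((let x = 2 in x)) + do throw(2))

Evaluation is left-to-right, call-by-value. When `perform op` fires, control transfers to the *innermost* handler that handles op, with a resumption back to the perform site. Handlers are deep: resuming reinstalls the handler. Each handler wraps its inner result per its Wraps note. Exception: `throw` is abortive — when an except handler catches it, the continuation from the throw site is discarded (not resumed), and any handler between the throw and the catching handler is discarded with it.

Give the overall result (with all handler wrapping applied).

Answer: [30]

Working:
tell(2) @ H1 ⇒ log+=2
throw(2) @ H2 caught ⇒ 30
H3 returns [30]
= [30]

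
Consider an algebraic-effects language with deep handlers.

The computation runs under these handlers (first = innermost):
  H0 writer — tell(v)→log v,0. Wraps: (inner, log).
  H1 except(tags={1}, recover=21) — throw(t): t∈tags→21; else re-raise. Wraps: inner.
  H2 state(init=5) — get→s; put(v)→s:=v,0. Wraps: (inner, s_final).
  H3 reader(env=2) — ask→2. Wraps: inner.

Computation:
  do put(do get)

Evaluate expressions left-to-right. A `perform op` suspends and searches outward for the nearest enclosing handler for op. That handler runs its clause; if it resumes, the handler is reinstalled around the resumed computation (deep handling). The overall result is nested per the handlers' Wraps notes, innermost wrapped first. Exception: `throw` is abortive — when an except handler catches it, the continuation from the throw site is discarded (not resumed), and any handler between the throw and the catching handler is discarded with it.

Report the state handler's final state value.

Answer: 5

Working:
get @ H2 ⇒ 5
put(5) @ H2 ⇒ s:=5
H0 returns (0, ())
H1 returns (0, ())
H2 returns ((0, ()), 5)
H3 returns ((0, ()), 5)
= ((0, ()), 5)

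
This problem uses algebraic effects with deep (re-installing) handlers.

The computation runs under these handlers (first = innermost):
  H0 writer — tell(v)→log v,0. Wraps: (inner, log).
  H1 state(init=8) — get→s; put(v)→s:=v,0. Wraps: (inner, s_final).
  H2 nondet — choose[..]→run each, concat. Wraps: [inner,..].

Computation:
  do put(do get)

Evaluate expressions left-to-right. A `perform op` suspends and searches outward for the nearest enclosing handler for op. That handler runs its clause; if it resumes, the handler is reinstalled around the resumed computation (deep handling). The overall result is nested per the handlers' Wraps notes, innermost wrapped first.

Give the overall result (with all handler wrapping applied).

Evaluation trace:
get @ H1 ⇒ 8
put(8) @ H1 ⇒ s:=8
H0 returns (0, ())
H1 returns ((0, ()), 8)
H2 returns [((0, ()), 8)]
= [((0, ()), 8)]

Answer: [((0, ()), 8)]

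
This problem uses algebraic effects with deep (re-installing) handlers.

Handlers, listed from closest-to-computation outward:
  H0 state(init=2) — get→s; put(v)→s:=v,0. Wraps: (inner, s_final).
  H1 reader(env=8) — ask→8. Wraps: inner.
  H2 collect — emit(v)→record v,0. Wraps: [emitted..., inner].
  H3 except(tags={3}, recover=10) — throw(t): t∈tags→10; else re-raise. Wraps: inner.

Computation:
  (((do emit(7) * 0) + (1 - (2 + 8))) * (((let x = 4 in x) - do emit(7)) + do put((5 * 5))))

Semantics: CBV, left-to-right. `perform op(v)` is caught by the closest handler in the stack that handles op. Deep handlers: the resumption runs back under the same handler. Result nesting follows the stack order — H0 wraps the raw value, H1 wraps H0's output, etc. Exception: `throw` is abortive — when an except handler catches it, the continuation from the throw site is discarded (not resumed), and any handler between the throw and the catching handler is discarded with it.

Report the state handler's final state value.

Answer: 25

Working:
emit(7) @ H2 ⇒ out+=7
emit(7) @ H2 ⇒ out+=7
put(25) @ H0 ⇒ s:=25
H0 returns (-36, 25)
H1 returns (-36, 25)
H2 returns [7, 7, (-36, 25)]
H3 returns [7, 7, (-36, 25)]
= [7, 7, (-36, 25)]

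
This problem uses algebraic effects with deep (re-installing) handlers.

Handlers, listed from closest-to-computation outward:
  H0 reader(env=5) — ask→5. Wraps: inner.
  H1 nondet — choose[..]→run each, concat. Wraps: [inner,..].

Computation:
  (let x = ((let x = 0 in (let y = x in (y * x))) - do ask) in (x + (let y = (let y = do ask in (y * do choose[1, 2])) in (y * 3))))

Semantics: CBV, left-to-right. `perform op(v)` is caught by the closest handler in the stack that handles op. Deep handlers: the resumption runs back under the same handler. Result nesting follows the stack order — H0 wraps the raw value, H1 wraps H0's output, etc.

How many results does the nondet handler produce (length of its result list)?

Evaluation trace:
ask @ H0 ⇒ 5
ask @ H0 ⇒ 5
choose[1, 2] @ H1
  branch[0] choose=1:
    H0 returns 10
    H1 returns [10]
  branch[1] choose=2:
    H0 returns 25
    H1 returns [25]
= [10, 25]

Answer: 2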